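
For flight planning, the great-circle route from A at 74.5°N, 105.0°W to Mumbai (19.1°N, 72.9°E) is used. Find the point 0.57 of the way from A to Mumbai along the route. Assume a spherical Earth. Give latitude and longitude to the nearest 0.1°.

Write both endpoints as unit vectors p₁, p₂ with components (cos φ cos λ, cos φ sin λ, sin φ).
The central angle between the endpoints is δ = arccos(p₁·p₂) ≈ 1.508 rad (86.4°).
Interpolate at f = 0.57 with slerp weights a = sin((1−f)δ)/sin δ ≈ 0.605, b = sin(fδ)/sin δ ≈ 0.759.
p = a·p₁ + b·p₂ ≈ (0.169, 0.529, 0.831); φ = arcsin(p_z) ≈ 56.24°, λ = atan2(p_y, p_x) ≈ 72.29°.

≈ 56.2°N, 72.3°E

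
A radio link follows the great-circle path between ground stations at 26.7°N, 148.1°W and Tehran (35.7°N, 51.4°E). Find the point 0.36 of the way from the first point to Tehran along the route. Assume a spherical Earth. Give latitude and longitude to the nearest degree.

The haversine formula gives a central angle δ ≈ 2.006 rad (114.9°) between the endpoints.
Interpolate at f = 0.36 with slerp weights a = sin((1−f)δ)/sin δ ≈ 1.058, b = sin(fδ)/sin δ ≈ 0.729.
p = a·p₁ + b·p₂ ≈ (-0.433, -0.037, 0.901); φ = arcsin(p_z) ≈ 64.25°, λ = atan2(p_y, p_x) ≈ -175.16°.

≈ 64°N, 175°W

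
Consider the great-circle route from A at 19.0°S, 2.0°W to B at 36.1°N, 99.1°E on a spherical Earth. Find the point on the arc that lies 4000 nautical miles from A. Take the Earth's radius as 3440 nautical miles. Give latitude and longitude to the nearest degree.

Convert each endpoint to a unit vector on the sphere (x = cos φ cos λ, y = cos φ sin λ, z = sin φ).
The central angle between the endpoints is δ = arccos(p₁·p₂) ≈ 1.917 rad (109.8°). The total great-circle distance is δ·R ≈ 1.917 × 3440 ≈ 6593 nmi, so the target fraction is f = 4000/6593 ≈ 0.607.
Interpolate at f ≈ 0.607 with slerp weights a = sin((1−f)δ)/sin δ ≈ 0.727, b = sin(fδ)/sin δ ≈ 0.976.
p = a·p₁ + b·p₂ ≈ (0.563, 0.754, 0.338); φ = arcsin(p_z) ≈ 19.76°, λ = atan2(p_y, p_x) ≈ 53.28°.

≈ 20°N, 53°E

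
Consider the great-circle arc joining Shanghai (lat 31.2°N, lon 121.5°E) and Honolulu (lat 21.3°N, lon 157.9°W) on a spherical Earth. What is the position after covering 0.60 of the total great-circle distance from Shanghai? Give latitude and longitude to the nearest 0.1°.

Write both endpoints as unit vectors p₁, p₂ with components (cos φ cos λ, cos φ sin λ, sin φ).
The central angle between the endpoints is δ = arccos(p₁·p₂) ≈ 1.247 rad (71.4°).
Interpolate at f = 0.60 with slerp weights a = sin((1−f)δ)/sin δ ≈ 0.505, b = sin(fδ)/sin δ ≈ 0.718.
p = a·p₁ + b·p₂ ≈ (-0.845, 0.116, 0.522); φ = arcsin(p_z) ≈ 31.47°, λ = atan2(p_y, p_x) ≈ 172.15°.

≈ lat 31.5°N, lon 172.2°E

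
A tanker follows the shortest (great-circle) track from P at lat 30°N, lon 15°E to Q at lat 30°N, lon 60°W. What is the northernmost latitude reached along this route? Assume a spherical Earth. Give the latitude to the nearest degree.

The great circle lies in the plane with unit normal n̂ = (p₁ × p₂)/|p₁ × p₂|.
Here n̂_z ≈ -0.809; the vertex latitude is φ_max = arccos|n̂_z| ≈ 36.0°.
Check via Clairaut: cos φ_max = |cos φ₁| · sin C = cos(30.0°)·sin(69.0°) ≈ 0.809, again giving ≈ 36.0°.

≈ 36°N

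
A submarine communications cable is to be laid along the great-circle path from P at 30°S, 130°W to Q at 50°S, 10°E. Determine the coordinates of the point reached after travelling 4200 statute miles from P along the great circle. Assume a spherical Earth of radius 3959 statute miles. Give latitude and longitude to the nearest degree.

Convert each endpoint to a unit vector on the sphere (x = cos φ cos λ, y = cos φ sin λ, z = sin φ).
The central angle between the endpoints is δ = arccos(p₁·p₂) ≈ 1.614 rad (92.5°). The total great-circle distance is δ·R ≈ 1.614 × 3959 ≈ 6391 mi, so the target fraction is f = 4200/6391 ≈ 0.657.
Interpolate at f ≈ 0.657 with slerp weights a = sin((1−f)δ)/sin δ ≈ 0.526, b = sin(fδ)/sin δ ≈ 0.874.
p = a·p₁ + b·p₂ ≈ (0.260, -0.251, -0.932); φ = arcsin(p_z) ≈ -68.79°, λ = atan2(p_y, p_x) ≈ -44.02°.

≈ 69°S, 44°W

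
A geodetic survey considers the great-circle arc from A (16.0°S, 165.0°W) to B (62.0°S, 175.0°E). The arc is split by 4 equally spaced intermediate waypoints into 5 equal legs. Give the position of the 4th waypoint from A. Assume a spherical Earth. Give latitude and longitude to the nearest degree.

≈ (53°S, 178°W)

Write both endpoints as unit vectors p₁, p₂ with components (cos φ cos λ, cos φ sin λ, sin φ).
The central angle between the endpoints is δ = arccos(p₁·p₂) ≈ 0.840 rad (48.1°).
Interpolate at f = 4/5 with slerp weights a = sin((1−f)δ)/sin δ ≈ 0.225, b = sin(fδ)/sin δ ≈ 0.836.
p = a·p₁ + b·p₂ ≈ (-0.600, -0.022, -0.800); φ = arcsin(p_z) ≈ -53.14°, λ = atan2(p_y, p_x) ≈ -177.93°.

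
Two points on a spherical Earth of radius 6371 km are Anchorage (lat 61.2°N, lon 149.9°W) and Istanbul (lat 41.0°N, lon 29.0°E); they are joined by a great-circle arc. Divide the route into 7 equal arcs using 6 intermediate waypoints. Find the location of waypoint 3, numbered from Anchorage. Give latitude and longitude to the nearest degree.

Write both endpoints as unit vectors p₁, p₂ with components (cos φ cos λ, cos φ sin λ, sin φ).
The central angle between the endpoints is δ = arccos(p₁·p₂) ≈ 1.358 rad (77.8°).
Interpolate at f = 3/7 with slerp weights a = sin((1−f)δ)/sin δ ≈ 0.717, b = sin(fδ)/sin δ ≈ 0.562.
p = a·p₁ + b·p₂ ≈ (0.073, 0.033, 0.997); φ = arcsin(p_z) ≈ 85.44°, λ = atan2(p_y, p_x) ≈ 24.22°.

≈ lat 85°N, lon 24°E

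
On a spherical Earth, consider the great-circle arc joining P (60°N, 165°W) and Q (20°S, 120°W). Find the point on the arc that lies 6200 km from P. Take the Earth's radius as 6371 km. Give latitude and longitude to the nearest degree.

Write both endpoints as unit vectors p₁, p₂ with components (cos φ cos λ, cos φ sin λ, sin φ).
The central angle between the endpoints is δ = arccos(p₁·p₂) ≈ 1.535 rad (87.9°). The total great-circle distance is δ·R ≈ 1.535 × 6371 ≈ 9778 km, so the target fraction is f = 6200/9778 ≈ 0.634.
Interpolate at f ≈ 0.634 with slerp weights a = sin((1−f)δ)/sin δ ≈ 0.533, b = sin(fδ)/sin δ ≈ 0.827.
p = a·p₁ + b·p₂ ≈ (-0.646, -0.742, 0.179); φ = arcsin(p_z) ≈ 10.29°, λ = atan2(p_y, p_x) ≈ -131.04°.

≈ (10°N, 131°W)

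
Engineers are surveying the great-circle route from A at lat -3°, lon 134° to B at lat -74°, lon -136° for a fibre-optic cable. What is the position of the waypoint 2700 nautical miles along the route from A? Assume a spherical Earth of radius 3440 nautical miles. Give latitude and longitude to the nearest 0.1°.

From cos δ = sin φ₁ sin φ₂ + cos φ₁ cos φ₂ cos Δλ, the central angle is δ ≈ 1.520 rad (87.1°). The total great-circle distance is δ·R ≈ 1.520 × 3440 ≈ 5230 nmi, so the target fraction is f = 2700/5230 ≈ 0.516.
Interpolate at f ≈ 0.516 with slerp weights a = sin((1−f)δ)/sin δ ≈ 0.672, b = sin(fδ)/sin δ ≈ 0.708.
p = a·p₁ + b·p₂ ≈ (-0.606, 0.347, -0.715); φ = arcsin(p_z) ≈ -45.68°, λ = atan2(p_y, p_x) ≈ 150.21°.

≈ lat -45.7°, lon 150.2°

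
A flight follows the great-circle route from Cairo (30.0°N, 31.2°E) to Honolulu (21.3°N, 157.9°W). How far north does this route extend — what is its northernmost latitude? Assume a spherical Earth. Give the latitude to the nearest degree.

The great circle lies in the plane with unit normal n̂ = (p₁ × p₂)/|p₁ × p₂|.
Here n̂_z ≈ +0.162; the vertex latitude is φ_max = arccos|n̂_z| ≈ 80.7°.
Check via Clairaut: cos φ_max = |cos φ₁| · sin C = cos(30.0°)·sin(10.8°) ≈ 0.162, again giving ≈ 80.7°.

≈ 81°N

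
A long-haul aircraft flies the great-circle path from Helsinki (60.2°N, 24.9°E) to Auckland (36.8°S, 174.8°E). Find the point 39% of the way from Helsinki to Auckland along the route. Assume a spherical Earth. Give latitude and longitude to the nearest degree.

≈ 45°N, 130°E

Write both endpoints as unit vectors p₁, p₂ with components (cos φ cos λ, cos φ sin λ, sin φ).
The central angle between the endpoints is δ = arccos(p₁·p₂) ≈ 2.614 rad (149.8°).
Interpolate at f = 0.39 with slerp weights a = sin((1−f)δ)/sin δ ≈ 1.986, b = sin(fδ)/sin δ ≈ 1.692.
p = a·p₁ + b·p₂ ≈ (-0.454, 0.538, 0.710); φ = arcsin(p_z) ≈ 45.21°, λ = atan2(p_y, p_x) ≈ 130.15°.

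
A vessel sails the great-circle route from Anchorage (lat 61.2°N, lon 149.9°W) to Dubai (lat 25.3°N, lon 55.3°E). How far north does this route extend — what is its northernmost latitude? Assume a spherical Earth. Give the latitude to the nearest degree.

The great circle lies in the plane with unit normal n̂ = (p₁ × p₂)/|p₁ × p₂|.
Here n̂_z ≈ -0.185; the vertex latitude is φ_max = arccos|n̂_z| ≈ 79.3°.

≈ 79°N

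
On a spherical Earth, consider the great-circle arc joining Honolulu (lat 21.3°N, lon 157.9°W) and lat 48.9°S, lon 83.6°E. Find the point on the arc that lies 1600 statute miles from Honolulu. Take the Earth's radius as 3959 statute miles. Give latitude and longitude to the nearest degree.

≈ lat 4°N, lon 174°W

From cos δ = sin φ₁ sin φ₂ + cos φ₁ cos φ₂ cos Δλ, the central angle is δ ≈ 2.172 rad (124.5°). The total great-circle distance is δ·R ≈ 2.172 × 3959 ≈ 8601 mi, so the target fraction is f = 1600/8601 ≈ 0.186.
Interpolate at f ≈ 0.186 with slerp weights a = sin((1−f)δ)/sin δ ≈ 1.189, b = sin(fδ)/sin δ ≈ 0.477.
p = a·p₁ + b·p₂ ≈ (-0.992, -0.105, 0.073); φ = arcsin(p_z) ≈ 4.16°, λ = atan2(p_y, p_x) ≈ -173.94°.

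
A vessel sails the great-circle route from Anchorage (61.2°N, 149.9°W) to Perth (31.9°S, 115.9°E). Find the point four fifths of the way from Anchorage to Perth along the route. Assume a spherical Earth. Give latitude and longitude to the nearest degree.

≈ 11°S, 129°E

The haversine formula gives a central angle δ ≈ 2.086 rad (119.5°) between the endpoints.
Interpolate at f = 4/5 with slerp weights a = sin((1−f)δ)/sin δ ≈ 0.466, b = sin(fδ)/sin δ ≈ 1.144.
p = a·p₁ + b·p₂ ≈ (-0.618, 0.761, -0.196); φ = arcsin(p_z) ≈ -11.32°, λ = atan2(p_y, p_x) ≈ 129.09°.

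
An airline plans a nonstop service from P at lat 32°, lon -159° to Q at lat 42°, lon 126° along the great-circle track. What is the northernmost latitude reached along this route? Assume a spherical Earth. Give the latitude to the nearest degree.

The great circle lies in the plane with unit normal n̂ = (p₁ × p₂)/|p₁ × p₂|.
Here n̂_z ≈ -0.712; the vertex latitude is φ_max = arccos|n̂_z| ≈ 44.6°.
Check via Clairaut: cos φ_max = |cos φ₁| · sin C = cos(32.0°)·sin(57.0°) ≈ 0.712, again giving ≈ 44.6°.

≈ 45°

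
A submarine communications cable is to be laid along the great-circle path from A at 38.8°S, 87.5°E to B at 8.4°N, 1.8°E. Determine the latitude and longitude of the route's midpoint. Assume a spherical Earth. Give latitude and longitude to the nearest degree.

≈ 20°S, 38°E

Write both endpoints as unit vectors p₁, p₂ with components (cos φ cos λ, cos φ sin λ, sin φ).
The central angle between the endpoints is δ = arccos(p₁·p₂) ≈ 1.605 rad (91.9°).
Interpolate at f = 1/2 with slerp weights a = sin((1−f)δ)/sin δ ≈ 0.719, b = sin(fδ)/sin δ ≈ 0.719.
p = a·p₁ + b·p₂ ≈ (0.736, 0.582, -0.346); φ = arcsin(p_z) ≈ -20.22°, λ = atan2(p_y, p_x) ≈ 38.37°.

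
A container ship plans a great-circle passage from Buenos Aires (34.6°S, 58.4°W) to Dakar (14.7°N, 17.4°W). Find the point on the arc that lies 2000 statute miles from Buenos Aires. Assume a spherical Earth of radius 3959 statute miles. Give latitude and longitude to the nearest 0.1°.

Convert each endpoint to a unit vector on the sphere (x = cos φ cos λ, y = cos φ sin λ, z = sin φ).
The central angle between the endpoints is δ = arccos(p₁·p₂) ≈ 1.096 rad (62.8°). The total great-circle distance is δ·R ≈ 1.096 × 3959 ≈ 4341 mi, so the target fraction is f = 2000/4341 ≈ 0.461.
Interpolate at f ≈ 0.461 with slerp weights a = sin((1−f)δ)/sin δ ≈ 0.627, b = sin(fδ)/sin δ ≈ 0.544.
p = a·p₁ + b·p₂ ≈ (0.772, -0.597, -0.218); φ = arcsin(p_z) ≈ -12.58°, λ = atan2(p_y, p_x) ≈ -37.68°.

≈ 12.6°S, 37.7°W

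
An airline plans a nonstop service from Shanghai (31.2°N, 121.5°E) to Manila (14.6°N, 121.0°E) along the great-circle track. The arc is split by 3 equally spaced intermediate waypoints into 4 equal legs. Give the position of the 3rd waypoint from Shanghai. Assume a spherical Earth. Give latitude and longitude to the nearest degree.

≈ 19°N, 121°E

Write both endpoints as unit vectors p₁, p₂ with components (cos φ cos λ, cos φ sin λ, sin φ).
The central angle between the endpoints is δ = arccos(p₁·p₂) ≈ 0.290 rad (16.6°).
Interpolate at f = 3/4 with slerp weights a = sin((1−f)δ)/sin δ ≈ 0.253, b = sin(fδ)/sin δ ≈ 0.755.
p = a·p₁ + b·p₂ ≈ (-0.489, 0.811, 0.321); φ = arcsin(p_z) ≈ 18.75°, λ = atan2(p_y, p_x) ≈ 121.11°.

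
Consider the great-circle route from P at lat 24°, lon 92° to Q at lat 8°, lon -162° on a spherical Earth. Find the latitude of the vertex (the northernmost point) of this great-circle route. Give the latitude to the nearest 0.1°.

≈ 27.6°

The great circle lies in the plane with unit normal n̂ = (p₁ × p₂)/|p₁ × p₂|.
Here n̂_z ≈ +0.886; the vertex latitude is φ_max = arccos|n̂_z| ≈ 27.6°.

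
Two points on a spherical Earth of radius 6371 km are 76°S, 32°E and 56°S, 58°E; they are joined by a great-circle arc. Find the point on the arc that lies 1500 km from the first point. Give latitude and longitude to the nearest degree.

Write both endpoints as unit vectors p₁, p₂ with components (cos φ cos λ, cos φ sin λ, sin φ).
The central angle between the endpoints is δ = arccos(p₁·p₂) ≈ 0.387 rad (22.2°). The total great-circle distance is δ·R ≈ 0.387 × 6371 ≈ 2466 km, so the target fraction is f = 1500/2466 ≈ 0.608.
Interpolate at f ≈ 0.608 with slerp weights a = sin((1−f)δ)/sin δ ≈ 0.400, b = sin(fδ)/sin δ ≈ 0.618.
p = a·p₁ + b·p₂ ≈ (0.265, 0.344, -0.901); φ = arcsin(p_z) ≈ -64.24°, λ = atan2(p_y, p_x) ≈ 52.40°.

≈ 64°S, 52°E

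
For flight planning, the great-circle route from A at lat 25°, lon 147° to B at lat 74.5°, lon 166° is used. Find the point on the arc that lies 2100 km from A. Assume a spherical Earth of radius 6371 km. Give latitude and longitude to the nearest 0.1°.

Write both endpoints as unit vectors p₁, p₂ with components (cos φ cos λ, cos φ sin λ, sin φ).
The central angle between the endpoints is δ = arccos(p₁·p₂) ≈ 0.881 rad (50.5°). The total great-circle distance is δ·R ≈ 0.881 × 6371 ≈ 5614 km, so the target fraction is f = 2100/5614 ≈ 0.374.
Interpolate at f ≈ 0.374 with slerp weights a = sin((1−f)δ)/sin δ ≈ 0.679, b = sin(fδ)/sin δ ≈ 0.420.
p = a·p₁ + b·p₂ ≈ (-0.625, 0.362, 0.691); φ = arcsin(p_z) ≈ 43.74°, λ = atan2(p_y, p_x) ≈ 149.90°.

≈ lat 43.7°, lon 149.9°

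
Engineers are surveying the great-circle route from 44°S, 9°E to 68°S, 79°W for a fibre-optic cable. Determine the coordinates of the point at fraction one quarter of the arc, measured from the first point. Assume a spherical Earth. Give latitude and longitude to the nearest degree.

≈ 54°S, 1°W

From cos δ = sin φ₁ sin φ₂ + cos φ₁ cos φ₂ cos Δλ, the central angle is δ ≈ 0.859 rad (49.2°).
Interpolate at f = 1/4 with slerp weights a = sin((1−f)δ)/sin δ ≈ 0.793, b = sin(fδ)/sin δ ≈ 0.281.
p = a·p₁ + b·p₂ ≈ (0.584, -0.014, -0.812); φ = arcsin(p_z) ≈ -54.28°, λ = atan2(p_y, p_x) ≈ -1.40°.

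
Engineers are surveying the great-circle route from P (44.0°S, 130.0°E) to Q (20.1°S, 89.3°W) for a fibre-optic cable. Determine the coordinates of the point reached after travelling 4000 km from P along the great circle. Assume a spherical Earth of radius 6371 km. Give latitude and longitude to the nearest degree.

Convert each endpoint to a unit vector on the sphere (x = cos φ cos λ, y = cos φ sin λ, z = sin φ).
The central angle between the endpoints is δ = arccos(p₁·p₂) ≈ 1.859 rad (106.5°). The total great-circle distance is δ·R ≈ 1.859 × 6371 ≈ 11842 km, so the target fraction is f = 4000/11842 ≈ 0.338.
Interpolate at f ≈ 0.338 with slerp weights a = sin((1−f)δ)/sin δ ≈ 0.983, b = sin(fδ)/sin δ ≈ 0.613.
p = a·p₁ + b·p₂ ≈ (-0.448, -0.033, -0.894); φ = arcsin(p_z) ≈ -63.33°, λ = atan2(p_y, p_x) ≈ -175.73°.

≈ (63°S, 176°W)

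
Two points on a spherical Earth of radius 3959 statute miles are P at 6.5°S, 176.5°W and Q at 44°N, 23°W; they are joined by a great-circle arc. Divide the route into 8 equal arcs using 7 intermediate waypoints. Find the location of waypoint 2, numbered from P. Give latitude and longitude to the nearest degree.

Convert each endpoint to a unit vector on the sphere (x = cos φ cos λ, y = cos φ sin λ, z = sin φ).
The central angle between the endpoints is δ = arccos(p₁·p₂) ≈ 2.372 rad (135.9°).
Interpolate at f = 2/8 with slerp weights a = sin((1−f)δ)/sin δ ≈ 1.406, b = sin(fδ)/sin δ ≈ 0.803.
p = a·p₁ + b·p₂ ≈ (-0.863, -0.311, 0.399); φ = arcsin(p_z) ≈ 23.50°, λ = atan2(p_y, p_x) ≈ -160.17°.

≈ 24°N, 160°W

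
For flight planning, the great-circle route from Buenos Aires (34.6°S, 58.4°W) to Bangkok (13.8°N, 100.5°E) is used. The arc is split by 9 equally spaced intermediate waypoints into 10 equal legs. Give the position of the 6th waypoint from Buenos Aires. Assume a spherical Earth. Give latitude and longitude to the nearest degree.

≈ (33°S, 60°E)

From cos δ = sin φ₁ sin φ₂ + cos φ₁ cos φ₂ cos Δλ, the central angle is δ ≈ 2.649 rad (151.8°).
Interpolate at f = 6/10 with slerp weights a = sin((1−f)δ)/sin δ ≈ 1.845, b = sin(fδ)/sin δ ≈ 2.115.
p = a·p₁ + b·p₂ ≈ (0.422, 0.726, -0.543); φ = arcsin(p_z) ≈ -32.91°, λ = atan2(p_y, p_x) ≈ 59.86°.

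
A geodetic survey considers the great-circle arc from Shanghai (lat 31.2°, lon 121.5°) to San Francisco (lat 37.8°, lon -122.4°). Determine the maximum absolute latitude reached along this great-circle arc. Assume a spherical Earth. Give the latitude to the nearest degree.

≈ 53°

The great circle lies in the plane with unit normal n̂ = (p₁ × p₂)/|p₁ × p₂|.
Here n̂_z ≈ +0.607; the vertex latitude is φ_max = arccos|n̂_z| ≈ 52.6°.
Check via Clairaut: cos φ_max = |cos φ₁| · sin C = cos(31.2°)·sin(45.2°) ≈ 0.607, again giving ≈ 52.6°.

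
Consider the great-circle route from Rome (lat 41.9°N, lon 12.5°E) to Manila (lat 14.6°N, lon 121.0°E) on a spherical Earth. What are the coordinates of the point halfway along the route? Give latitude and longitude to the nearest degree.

Convert each endpoint to a unit vector on the sphere (x = cos φ cos λ, y = cos φ sin λ, z = sin φ).
The central angle between the endpoints is δ = arccos(p₁·p₂) ≈ 1.631 rad (93.5°).
Interpolate at f = 1/2 with slerp weights a = sin((1−f)δ)/sin δ ≈ 0.729, b = sin(fδ)/sin δ ≈ 0.729.
p = a·p₁ + b·p₂ ≈ (0.166, 0.723, 0.671); φ = arcsin(p_z) ≈ 42.14°, λ = atan2(p_y, p_x) ≈ 77.02°.

≈ lat 42°N, lon 77°E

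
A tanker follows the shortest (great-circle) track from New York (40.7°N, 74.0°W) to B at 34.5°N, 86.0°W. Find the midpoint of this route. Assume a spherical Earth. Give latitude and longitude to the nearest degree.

≈ 38°N, 80°W

From cos δ = sin φ₁ sin φ₂ + cos φ₁ cos φ₂ cos Δλ, the central angle is δ ≈ 0.198 rad (11.3°).
Interpolate at f = 1/2 with slerp weights a = sin((1−f)δ)/sin δ ≈ 0.502, b = sin(fδ)/sin δ ≈ 0.502.
p = a·p₁ + b·p₂ ≈ (0.134, -0.779, 0.612); φ = arcsin(p_z) ≈ 37.75°, λ = atan2(p_y, p_x) ≈ -80.25°.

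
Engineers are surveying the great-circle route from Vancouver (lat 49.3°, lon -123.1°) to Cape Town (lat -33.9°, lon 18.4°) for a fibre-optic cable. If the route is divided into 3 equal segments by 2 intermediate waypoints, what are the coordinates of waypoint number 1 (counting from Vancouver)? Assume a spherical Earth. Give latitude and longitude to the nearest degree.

Convert each endpoint to a unit vector on the sphere (x = cos φ cos λ, y = cos φ sin λ, z = sin φ).
The central angle between the endpoints is δ = arccos(p₁·p₂) ≈ 2.580 rad (147.8°).
Interpolate at f = 1/3 with slerp weights a = sin((1−f)δ)/sin δ ≈ 1.857, b = sin(fδ)/sin δ ≈ 1.423.
p = a·p₁ + b·p₂ ≈ (0.460, -0.642, 0.614); φ = arcsin(p_z) ≈ 37.89°, λ = atan2(p_y, p_x) ≈ -54.39°.

≈ lat 38°, lon -54°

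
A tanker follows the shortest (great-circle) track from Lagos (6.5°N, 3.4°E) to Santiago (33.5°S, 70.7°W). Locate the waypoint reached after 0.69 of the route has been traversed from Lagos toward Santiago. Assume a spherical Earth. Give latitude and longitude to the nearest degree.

≈ (24°S, 44°W)

Convert each endpoint to a unit vector on the sphere (x = cos φ cos λ, y = cos φ sin λ, z = sin φ).
The central angle between the endpoints is δ = arccos(p₁·p₂) ≈ 1.406 rad (80.5°).
Interpolate at f = 0.69 with slerp weights a = sin((1−f)δ)/sin δ ≈ 0.428, b = sin(fδ)/sin δ ≈ 0.836.
p = a·p₁ + b·p₂ ≈ (0.655, -0.633, -0.413); φ = arcsin(p_z) ≈ -24.40°, λ = atan2(p_y, p_x) ≈ -44.02°.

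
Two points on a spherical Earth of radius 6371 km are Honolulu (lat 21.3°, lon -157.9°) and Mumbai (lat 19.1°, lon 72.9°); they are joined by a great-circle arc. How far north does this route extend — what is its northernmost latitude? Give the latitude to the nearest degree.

The great circle lies in the plane with unit normal n̂ = (p₁ × p₂)/|p₁ × p₂|.
Here n̂_z ≈ -0.759; the vertex latitude is φ_max = arccos|n̂_z| ≈ 40.6°.

≈ 41°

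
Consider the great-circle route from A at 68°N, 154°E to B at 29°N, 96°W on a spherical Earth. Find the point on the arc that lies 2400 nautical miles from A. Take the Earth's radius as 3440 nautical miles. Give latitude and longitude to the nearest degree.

Write both endpoints as unit vectors p₁, p₂ with components (cos φ cos λ, cos φ sin λ, sin φ).
The central angle between the endpoints is δ = arccos(p₁·p₂) ≈ 1.227 rad (70.3°). The total great-circle distance is δ·R ≈ 1.227 × 3440 ≈ 4219 nmi, so the target fraction is f = 2400/4219 ≈ 0.569.
Interpolate at f ≈ 0.569 with slerp weights a = sin((1−f)δ)/sin δ ≈ 0.536, b = sin(fδ)/sin δ ≈ 0.682.
p = a·p₁ + b·p₂ ≈ (-0.243, -0.506, 0.828); φ = arcsin(p_z) ≈ 55.88°, λ = atan2(p_y, p_x) ≈ -115.66°.

≈ 56°N, 116°W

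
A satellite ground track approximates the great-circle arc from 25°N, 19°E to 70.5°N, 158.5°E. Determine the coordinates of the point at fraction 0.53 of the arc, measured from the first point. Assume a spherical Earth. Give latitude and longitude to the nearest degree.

≈ 65°N, 40°E

Convert each endpoint to a unit vector on the sphere (x = cos φ cos λ, y = cos φ sin λ, z = sin φ).
The central angle between the endpoints is δ = arccos(p₁·p₂) ≈ 1.402 rad (80.3°).
Interpolate at f = 0.53 with slerp weights a = sin((1−f)δ)/sin δ ≈ 0.621, b = sin(fδ)/sin δ ≈ 0.686.
p = a·p₁ + b·p₂ ≈ (0.319, 0.267, 0.909); φ = arcsin(p_z) ≈ 65.41°, λ = atan2(p_y, p_x) ≈ 39.95°.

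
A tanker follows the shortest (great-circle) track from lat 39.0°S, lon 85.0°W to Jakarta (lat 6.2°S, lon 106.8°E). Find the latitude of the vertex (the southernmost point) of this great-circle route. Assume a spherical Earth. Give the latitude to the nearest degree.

The great circle lies in the plane with unit normal n̂ = (p₁ × p₂)/|p₁ × p₂|.
Here n̂_z ≈ -0.218; the vertex latitude is φ_max = arccos|n̂_z| ≈ 77.4°.
Check via Clairaut: cos φ_max = |cos φ₁| · sin C = cos(39.0°)·sin(163.7°) ≈ 0.218, again giving ≈ 77.4°.

≈ 77°S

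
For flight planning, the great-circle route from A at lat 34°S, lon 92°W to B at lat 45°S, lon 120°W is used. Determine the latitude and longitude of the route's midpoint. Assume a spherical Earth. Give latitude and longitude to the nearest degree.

≈ lat 40°S, lon 105°W

Write both endpoints as unit vectors p₁, p₂ with components (cos φ cos λ, cos φ sin λ, sin φ).
The central angle between the endpoints is δ = arccos(p₁·p₂) ≈ 0.420 rad (24.1°).
Interpolate at f = 1/2 with slerp weights a = sin((1−f)δ)/sin δ ≈ 0.511, b = sin(fδ)/sin δ ≈ 0.511.
p = a·p₁ + b·p₂ ≈ (-0.196, -0.737, -0.647); φ = arcsin(p_z) ≈ -40.34°, λ = atan2(p_y, p_x) ≈ -104.87°.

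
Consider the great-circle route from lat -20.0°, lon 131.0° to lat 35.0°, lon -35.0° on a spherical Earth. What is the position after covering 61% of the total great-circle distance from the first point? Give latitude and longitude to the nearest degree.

≈ lat 53°, lon 55°

Write both endpoints as unit vectors p₁, p₂ with components (cos φ cos λ, cos φ sin λ, sin φ).
The central angle between the endpoints is δ = arccos(p₁·p₂) ≈ 2.803 rad (160.6°).
Interpolate at f = 0.61 with slerp weights a = sin((1−f)δ)/sin δ ≈ 2.670, b = sin(fδ)/sin δ ≈ 2.978.
p = a·p₁ + b·p₂ ≈ (0.352, 0.494, 0.795); φ = arcsin(p_z) ≈ 52.63°, λ = atan2(p_y, p_x) ≈ 54.54°.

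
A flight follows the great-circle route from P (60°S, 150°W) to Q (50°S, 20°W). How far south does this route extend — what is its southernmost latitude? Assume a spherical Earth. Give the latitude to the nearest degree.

≈ 74°S

The great circle lies in the plane with unit normal n̂ = (p₁ × p₂)/|p₁ × p₂|.
Here n̂_z ≈ +0.277; the vertex latitude is φ_max = arccos|n̂_z| ≈ 73.9°.
Check via Clairaut: cos φ_max = |cos φ₁| · sin C = cos(60.0°)·sin(146.4°) ≈ 0.277, again giving ≈ 73.9°.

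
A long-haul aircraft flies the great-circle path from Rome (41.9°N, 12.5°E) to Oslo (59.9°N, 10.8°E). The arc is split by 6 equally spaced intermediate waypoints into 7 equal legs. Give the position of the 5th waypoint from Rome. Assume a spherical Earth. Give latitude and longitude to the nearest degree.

≈ 55°N, 11°E

Write both endpoints as unit vectors p₁, p₂ with components (cos φ cos λ, cos φ sin λ, sin φ).
The central angle between the endpoints is δ = arccos(p₁·p₂) ≈ 0.315 rad (18.0°).
Interpolate at f = 5/7 with slerp weights a = sin((1−f)δ)/sin δ ≈ 0.290, b = sin(fδ)/sin δ ≈ 0.720.
p = a·p₁ + b·p₂ ≈ (0.566, 0.114, 0.817); φ = arcsin(p_z) ≈ 54.76°, λ = atan2(p_y, p_x) ≈ 11.44°.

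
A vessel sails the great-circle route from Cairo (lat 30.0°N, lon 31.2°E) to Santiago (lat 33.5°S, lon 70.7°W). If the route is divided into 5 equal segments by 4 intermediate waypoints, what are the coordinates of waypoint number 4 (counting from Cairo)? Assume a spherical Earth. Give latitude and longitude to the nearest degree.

Write both endpoints as unit vectors p₁, p₂ with components (cos φ cos λ, cos φ sin λ, sin φ).
The central angle between the endpoints is δ = arccos(p₁·p₂) ≈ 2.010 rad (115.1°).
Interpolate at f = 4/5 with slerp weights a = sin((1−f)δ)/sin δ ≈ 0.432, b = sin(fδ)/sin δ ≈ 1.104.
p = a·p₁ + b·p₂ ≈ (0.624, -0.675, -0.393); φ = arcsin(p_z) ≈ -23.16°, λ = atan2(p_y, p_x) ≈ -47.23°.

≈ lat 23°S, lon 47°W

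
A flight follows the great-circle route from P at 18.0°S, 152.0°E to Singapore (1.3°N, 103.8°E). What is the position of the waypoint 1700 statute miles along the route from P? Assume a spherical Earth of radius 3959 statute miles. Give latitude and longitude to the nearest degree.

Write both endpoints as unit vectors p₁, p₂ with components (cos φ cos λ, cos φ sin λ, sin φ).
The central angle between the endpoints is δ = arccos(p₁·p₂) ≈ 0.893 rad (51.2°). The total great-circle distance is δ·R ≈ 0.893 × 3959 ≈ 3537 mi, so the target fraction is f = 1700/3537 ≈ 0.481.
Interpolate at f ≈ 0.481 with slerp weights a = sin((1−f)δ)/sin δ ≈ 0.574, b = sin(fδ)/sin δ ≈ 0.534.
p = a·p₁ + b·p₂ ≈ (-0.610, 0.775, -0.165); φ = arcsin(p_z) ≈ -9.52°, λ = atan2(p_y, p_x) ≈ 128.19°.

≈ 10°S, 128°E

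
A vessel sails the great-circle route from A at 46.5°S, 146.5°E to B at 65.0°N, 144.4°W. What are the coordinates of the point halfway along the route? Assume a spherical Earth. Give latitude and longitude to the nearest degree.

Write both endpoints as unit vectors p₁, p₂ with components (cos φ cos λ, cos φ sin λ, sin φ).
The central angle between the endpoints is δ = arccos(p₁·p₂) ≈ 2.158 rad (123.6°).
Interpolate at f = 1/2 with slerp weights a = sin((1−f)δ)/sin δ ≈ 1.058, b = sin(fδ)/sin δ ≈ 1.058.
p = a·p₁ + b·p₂ ≈ (-0.971, 0.142, 0.191); φ = arcsin(p_z) ≈ 11.04°, λ = atan2(p_y, p_x) ≈ 171.70°.

≈ 11°N, 172°E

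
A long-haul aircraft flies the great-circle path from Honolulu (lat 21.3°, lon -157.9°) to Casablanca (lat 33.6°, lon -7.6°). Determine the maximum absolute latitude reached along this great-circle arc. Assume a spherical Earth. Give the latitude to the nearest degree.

≈ 64°

The great circle lies in the plane with unit normal n̂ = (p₁ × p₂)/|p₁ × p₂|.
Here n̂_z ≈ +0.436; the vertex latitude is φ_max = arccos|n̂_z| ≈ 64.1°.
Check via Clairaut: cos φ_max = |cos φ₁| · sin C = cos(21.3°)·sin(27.9°) ≈ 0.436, again giving ≈ 64.1°.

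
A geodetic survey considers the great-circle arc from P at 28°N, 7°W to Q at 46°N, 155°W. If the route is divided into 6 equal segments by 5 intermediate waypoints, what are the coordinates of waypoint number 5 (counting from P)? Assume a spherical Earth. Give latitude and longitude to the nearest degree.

Write both endpoints as unit vectors p₁, p₂ with components (cos φ cos λ, cos φ sin λ, sin φ).
The central angle between the endpoints is δ = arccos(p₁·p₂) ≈ 1.754 rad (100.5°).
Interpolate at f = 5/6 with slerp weights a = sin((1−f)δ)/sin δ ≈ 0.293, b = sin(fδ)/sin δ ≈ 1.011.
p = a·p₁ + b·p₂ ≈ (-0.380, -0.328, 0.865); φ = arcsin(p_z) ≈ 59.87°, λ = atan2(p_y, p_x) ≈ -139.14°.

≈ 60°N, 139°W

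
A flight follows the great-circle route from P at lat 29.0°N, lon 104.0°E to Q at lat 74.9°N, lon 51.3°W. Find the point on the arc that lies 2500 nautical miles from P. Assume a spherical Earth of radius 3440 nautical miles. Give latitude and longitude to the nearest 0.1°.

Write both endpoints as unit vectors p₁, p₂ with components (cos φ cos λ, cos φ sin λ, sin φ).
The central angle between the endpoints is δ = arccos(p₁·p₂) ≈ 1.307 rad (74.9°). The total great-circle distance is δ·R ≈ 1.307 × 3440 ≈ 4495 nmi, so the target fraction is f = 2500/4495 ≈ 0.556.
Interpolate at f ≈ 0.556 with slerp weights a = sin((1−f)δ)/sin δ ≈ 0.568, b = sin(fδ)/sin δ ≈ 0.688.
p = a·p₁ + b·p₂ ≈ (-0.008, 0.342, 0.940); φ = arcsin(p_z) ≈ 70.01°, λ = atan2(p_y, p_x) ≈ 91.34°.

≈ lat 70.0°N, lon 91.3°E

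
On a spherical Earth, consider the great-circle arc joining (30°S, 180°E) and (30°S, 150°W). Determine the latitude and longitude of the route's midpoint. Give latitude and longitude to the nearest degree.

≈ (31°S, 165°W)

The haversine formula gives a central angle δ ≈ 0.452 rad (25.9°) between the endpoints.
Interpolate at f = 1/2 with slerp weights a = sin((1−f)δ)/sin δ ≈ 0.513, b = sin(fδ)/sin δ ≈ 0.513.
p = a·p₁ + b·p₂ ≈ (-0.829, -0.222, -0.513); φ = arcsin(p_z) ≈ -30.87°, λ = atan2(p_y, p_x) ≈ -165.00°.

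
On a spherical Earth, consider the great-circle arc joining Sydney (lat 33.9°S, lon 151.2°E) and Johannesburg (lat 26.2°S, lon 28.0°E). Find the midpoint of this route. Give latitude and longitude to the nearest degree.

≈ lat 51°S, lon 85°E

From cos δ = sin φ₁ sin φ₂ + cos φ₁ cos φ₂ cos Δλ, the central angle is δ ≈ 1.733 rad (99.3°).
Interpolate at f = 1/2 with slerp weights a = sin((1−f)δ)/sin δ ≈ 0.772, b = sin(fδ)/sin δ ≈ 0.772.
p = a·p₁ + b·p₂ ≈ (0.050, 0.634, -0.772); φ = arcsin(p_z) ≈ -50.50°, λ = atan2(p_y, p_x) ≈ 85.48°.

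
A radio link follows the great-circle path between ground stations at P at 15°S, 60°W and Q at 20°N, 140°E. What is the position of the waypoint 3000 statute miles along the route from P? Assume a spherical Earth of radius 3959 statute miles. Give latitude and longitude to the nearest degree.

The haversine formula gives a central angle δ ≈ 2.798 rad (160.3°) between the endpoints. The total great-circle distance is δ·R ≈ 2.798 × 3959 ≈ 11076 mi, so the target fraction is f = 3000/11076 ≈ 0.271.
Interpolate at f ≈ 0.271 with slerp weights a = sin((1−f)δ)/sin δ ≈ 2.646, b = sin(fδ)/sin δ ≈ 2.039.
p = a·p₁ + b·p₂ ≈ (-0.190, -0.982, 0.013); φ = arcsin(p_z) ≈ 0.72°, λ = atan2(p_y, p_x) ≈ -100.94°.

≈ 1°N, 101°W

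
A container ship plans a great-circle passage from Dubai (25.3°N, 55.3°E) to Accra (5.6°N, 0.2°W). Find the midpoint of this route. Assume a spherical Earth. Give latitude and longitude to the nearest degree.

Convert each endpoint to a unit vector on the sphere (x = cos φ cos λ, y = cos φ sin λ, z = sin φ).
The central angle between the endpoints is δ = arccos(p₁·p₂) ≈ 0.987 rad (56.5°).
Interpolate at f = 1/2 with slerp weights a = sin((1−f)δ)/sin δ ≈ 0.568, b = sin(fδ)/sin δ ≈ 0.568.
p = a·p₁ + b·p₂ ≈ (0.857, 0.420, 0.298); φ = arcsin(p_z) ≈ 17.34°, λ = atan2(p_y, p_x) ≈ 26.10°.

≈ (17°N, 26°E)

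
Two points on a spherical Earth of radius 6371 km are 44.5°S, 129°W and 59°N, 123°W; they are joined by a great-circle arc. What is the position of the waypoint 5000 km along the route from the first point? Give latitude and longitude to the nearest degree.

The haversine formula gives a central angle δ ≈ 1.808 rad (103.6°) between the endpoints. The total great-circle distance is δ·R ≈ 1.808 × 6371 ≈ 11522 km, so the target fraction is f = 5000/11522 ≈ 0.434.
Interpolate at f ≈ 0.434 with slerp weights a = sin((1−f)δ)/sin δ ≈ 0.879, b = sin(fδ)/sin δ ≈ 0.727.
p = a·p₁ + b·p₂ ≈ (-0.598, -0.801, 0.007); φ = arcsin(p_z) ≈ 0.42°, λ = atan2(p_y, p_x) ≈ -126.76°.

≈ 0°N, 127°W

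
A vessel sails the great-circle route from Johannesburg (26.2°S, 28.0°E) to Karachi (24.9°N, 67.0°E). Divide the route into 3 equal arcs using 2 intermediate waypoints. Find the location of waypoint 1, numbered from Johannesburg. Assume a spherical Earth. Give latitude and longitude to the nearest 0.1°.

The haversine formula gives a central angle δ ≈ 1.108 rad (63.5°) between the endpoints.
Interpolate at f = 1/3 with slerp weights a = sin((1−f)δ)/sin δ ≈ 0.752, b = sin(fδ)/sin δ ≈ 0.403.
p = a·p₁ + b·p₂ ≈ (0.739, 0.654, -0.162); φ = arcsin(p_z) ≈ -9.34°, λ = atan2(p_y, p_x) ≈ 41.50°.

≈ 9.3°S, 41.5°E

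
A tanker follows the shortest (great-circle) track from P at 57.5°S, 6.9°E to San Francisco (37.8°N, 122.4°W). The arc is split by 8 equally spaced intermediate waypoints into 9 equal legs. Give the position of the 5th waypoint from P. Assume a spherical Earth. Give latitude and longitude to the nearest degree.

Write both endpoints as unit vectors p₁, p₂ with components (cos φ cos λ, cos φ sin λ, sin φ).
The central angle between the endpoints is δ = arccos(p₁·p₂) ≈ 2.475 rad (141.8°).
Interpolate at f = 5/9 with slerp weights a = sin((1−f)δ)/sin δ ≈ 1.441, b = sin(fδ)/sin δ ≈ 1.586.
p = a·p₁ + b·p₂ ≈ (0.097, -0.965, -0.243); φ = arcsin(p_z) ≈ -14.08°, λ = atan2(p_y, p_x) ≈ -84.25°.

≈ 14°S, 84°W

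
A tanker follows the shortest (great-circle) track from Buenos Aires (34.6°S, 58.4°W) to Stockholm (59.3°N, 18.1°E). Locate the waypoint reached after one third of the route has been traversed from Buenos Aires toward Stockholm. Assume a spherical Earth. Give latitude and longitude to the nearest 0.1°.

≈ 1.5°S, 39.2°W

The haversine formula gives a central angle δ ≈ 1.972 rad (113.0°) between the endpoints.
Interpolate at f = 1/3 with slerp weights a = sin((1−f)δ)/sin δ ≈ 1.051, b = sin(fδ)/sin δ ≈ 0.663.
p = a·p₁ + b·p₂ ≈ (0.775, -0.631, -0.026); φ = arcsin(p_z) ≈ -1.49°, λ = atan2(p_y, p_x) ≈ -39.16°.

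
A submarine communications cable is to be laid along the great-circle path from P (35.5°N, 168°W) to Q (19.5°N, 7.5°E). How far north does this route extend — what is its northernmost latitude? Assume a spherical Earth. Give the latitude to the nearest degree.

The great circle lies in the plane with unit normal n̂ = (p₁ × p₂)/|p₁ × p₂|.
Here n̂_z ≈ +0.073; the vertex latitude is φ_max = arccos|n̂_z| ≈ 85.8°.
Check via Clairaut: cos φ_max = |cos φ₁| · sin C = cos(35.5°)·sin(5.2°) ≈ 0.073, again giving ≈ 85.8°.

≈ 86°N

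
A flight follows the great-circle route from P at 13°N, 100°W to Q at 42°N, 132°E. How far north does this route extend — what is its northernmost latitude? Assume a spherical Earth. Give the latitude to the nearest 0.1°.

≈ 53.3°N

The great circle lies in the plane with unit normal n̂ = (p₁ × p₂)/|p₁ × p₂|.
Here n̂_z ≈ -0.597; the vertex latitude is φ_max = arccos|n̂_z| ≈ 53.3°.
Check via Clairaut: cos φ_max = |cos φ₁| · sin C = cos(13.0°)·sin(37.8°) ≈ 0.597, again giving ≈ 53.3°.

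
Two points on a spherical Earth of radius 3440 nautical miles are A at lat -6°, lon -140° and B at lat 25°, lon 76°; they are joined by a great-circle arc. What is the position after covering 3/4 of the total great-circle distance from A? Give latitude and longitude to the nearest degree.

Write both endpoints as unit vectors p₁, p₂ with components (cos φ cos λ, cos φ sin λ, sin φ).
The central angle between the endpoints is δ = arccos(p₁·p₂) ≈ 2.455 rad (140.7°).
Interpolate at f = 3/4 with slerp weights a = sin((1−f)δ)/sin δ ≈ 0.908, b = sin(fδ)/sin δ ≈ 1.520.
p = a·p₁ + b·p₂ ≈ (-0.359, 0.756, 0.547); φ = arcsin(p_z) ≈ 33.19°, λ = atan2(p_y, p_x) ≈ 115.39°.

≈ lat 33°, lon 115°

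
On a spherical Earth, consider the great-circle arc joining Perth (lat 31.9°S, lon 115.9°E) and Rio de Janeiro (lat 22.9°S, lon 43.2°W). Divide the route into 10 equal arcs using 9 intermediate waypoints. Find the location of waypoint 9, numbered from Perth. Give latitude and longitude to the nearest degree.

≈ lat 34°S, lon 38°W

The haversine formula gives a central angle δ ≈ 2.123 rad (121.7°) between the endpoints.
Interpolate at f = 9/10 with slerp weights a = sin((1−f)δ)/sin δ ≈ 0.248, b = sin(fδ)/sin δ ≈ 1.108.
p = a·p₁ + b·p₂ ≈ (0.652, -0.509, -0.562); φ = arcsin(p_z) ≈ -34.18°, λ = atan2(p_y, p_x) ≈ -38.00°.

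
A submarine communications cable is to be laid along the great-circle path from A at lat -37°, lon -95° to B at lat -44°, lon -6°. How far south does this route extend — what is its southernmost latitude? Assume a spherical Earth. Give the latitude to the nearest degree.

The great circle lies in the plane with unit normal n̂ = (p₁ × p₂)/|p₁ × p₂|.
Here n̂_z ≈ +0.636; the vertex latitude is φ_max = arccos|n̂_z| ≈ 50.5°.
Check via Clairaut: cos φ_max = |cos φ₁| · sin C = cos(37.0°)·sin(127.3°) ≈ 0.636, again giving ≈ 50.5°.

≈ -51°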